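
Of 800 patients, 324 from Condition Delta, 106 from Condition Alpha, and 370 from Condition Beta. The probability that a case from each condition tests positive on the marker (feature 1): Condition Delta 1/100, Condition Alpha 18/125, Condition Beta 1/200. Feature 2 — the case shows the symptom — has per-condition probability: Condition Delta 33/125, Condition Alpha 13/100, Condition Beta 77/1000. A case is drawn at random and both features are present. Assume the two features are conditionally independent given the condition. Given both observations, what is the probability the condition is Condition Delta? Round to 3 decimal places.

0.287

Prior × likelihood for each hypothesis:
  Condition Delta: 0.405 × 0.01 × 0.264 = 0.0010692
  Condition Alpha: 0.1325 × 0.144 × 0.13 = 0.0024804
  Condition Beta: 0.4625 × 0.005 × 0.077 = 0.0001780625
Normalizing constant = 0.0037276625.
P(Condition Delta | evidence) = 0.0010692 / 0.0037276625 ≈ 0.287.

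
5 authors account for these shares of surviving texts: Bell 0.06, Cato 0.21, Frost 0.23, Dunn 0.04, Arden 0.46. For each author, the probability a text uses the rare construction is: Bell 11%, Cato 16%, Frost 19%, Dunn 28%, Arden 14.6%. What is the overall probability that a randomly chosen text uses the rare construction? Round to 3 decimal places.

By Bayes' rule, posterior ∝ prior × likelihood:
  Bell: 0.06 × 0.11 = 0.0066
  Cato: 0.21 × 0.16 = 0.0336
  Frost: 0.23 × 0.19 = 0.0437
  Dunn: 0.04 × 0.28 = 0.0112
  Arden: 0.46 × 0.146 = 0.06716
P(rare-form) = 0.0066 + 0.0336 + 0.0437 + 0.0112 + 0.06716 = 0.16226 → 0.162.

0.162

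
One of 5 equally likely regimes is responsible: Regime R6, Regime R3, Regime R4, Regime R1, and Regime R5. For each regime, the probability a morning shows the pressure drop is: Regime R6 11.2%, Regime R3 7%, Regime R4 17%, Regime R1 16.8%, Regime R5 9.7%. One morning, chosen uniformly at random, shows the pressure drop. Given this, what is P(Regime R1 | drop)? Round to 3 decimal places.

With a uniform prior (1/5 each), posterior ∝ likelihood:
  Regime R6: 0.112
  Regime R3: 0.07
  Regime R4: 0.17
  Regime R1: 0.168
  Regime R5: 0.097
Total = 0.617.
P(Regime R1 | evidence) = 0.168 / 0.617 ≈ 0.272.

0.272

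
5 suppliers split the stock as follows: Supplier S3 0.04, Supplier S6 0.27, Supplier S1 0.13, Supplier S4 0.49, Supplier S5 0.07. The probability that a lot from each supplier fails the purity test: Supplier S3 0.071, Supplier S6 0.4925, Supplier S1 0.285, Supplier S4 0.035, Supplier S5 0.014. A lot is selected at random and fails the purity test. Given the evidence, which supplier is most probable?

Prior × likelihood for each hypothesis:
  Supplier S3: 0.04 × 0.071 = 0.00284
  Supplier S6: 0.27 × 0.4925 = 0.132975
  Supplier S1: 0.13 × 0.285 = 0.03705
  Supplier S4: 0.49 × 0.035 = 0.01715
  Supplier S5: 0.07 × 0.014 = 0.00098
Total = 0.190995.
Largest term belongs to Supplier S6, so Supplier S6 is most probable.

Supplier S6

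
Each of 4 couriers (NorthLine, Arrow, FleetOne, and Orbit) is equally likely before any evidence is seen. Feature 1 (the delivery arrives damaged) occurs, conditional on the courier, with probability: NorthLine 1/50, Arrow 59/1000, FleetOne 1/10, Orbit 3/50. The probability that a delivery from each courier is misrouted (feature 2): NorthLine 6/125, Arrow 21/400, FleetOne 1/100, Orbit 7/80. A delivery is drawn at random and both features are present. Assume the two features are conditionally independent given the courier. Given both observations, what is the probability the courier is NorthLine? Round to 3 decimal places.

With a uniform prior (1/4 each), posterior ∝ likelihood:
  NorthLine: 0.02 × 0.048 = 0.00096
  Arrow: 0.059 × 0.0525 = 0.0030975
  FleetOne: 0.1 × 0.01 = 0.001
  Orbit: 0.06 × 0.0875 = 0.00525
Sum = 0.0103075.
P(NorthLine | evidence) = 0.00096 / 0.0103075 ≈ 0.093.

0.093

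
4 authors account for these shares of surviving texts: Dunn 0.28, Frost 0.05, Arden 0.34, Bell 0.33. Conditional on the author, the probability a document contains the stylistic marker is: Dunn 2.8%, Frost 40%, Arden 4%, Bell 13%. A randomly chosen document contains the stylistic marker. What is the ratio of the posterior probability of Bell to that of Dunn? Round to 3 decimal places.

Prior × likelihood for each hypothesis:
  Dunn: 0.28 × 0.028 = 0.00784
  Frost: 0.05 × 0.4 = 0.02
  Arden: 0.34 × 0.04 = 0.0136
  Bell: 0.33 × 0.13 = 0.0429
Normalizing constant = 0.08434.
The ratio is 0.0429 / 0.00784 (the normalizer cancels) = 5.472.

5.472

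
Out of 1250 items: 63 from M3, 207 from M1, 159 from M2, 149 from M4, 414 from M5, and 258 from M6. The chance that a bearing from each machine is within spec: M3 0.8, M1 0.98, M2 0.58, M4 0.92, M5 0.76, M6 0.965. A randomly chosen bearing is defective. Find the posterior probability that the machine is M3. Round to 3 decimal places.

Taking complements, P(defective | each) = M3 0.2, M1 0.02, M2 0.42, M4 0.08, M5 0.24, M6 0.035.
By Bayes' rule, posterior ∝ prior × likelihood:
  M3: 0.0504 × 0.2 = 0.01008
  M1: 0.1656 × 0.02 = 0.003312
  M2: 0.1272 × 0.42 = 0.053424
  M4: 0.1192 × 0.08 = 0.009536
  M5: 0.3312 × 0.24 = 0.079488
  M6: 0.2064 × 0.035 = 0.007224
Normalizing constant = 0.163064.
P(M3 | evidence) = 0.01008 / 0.163064 ≈ 0.062.

0.062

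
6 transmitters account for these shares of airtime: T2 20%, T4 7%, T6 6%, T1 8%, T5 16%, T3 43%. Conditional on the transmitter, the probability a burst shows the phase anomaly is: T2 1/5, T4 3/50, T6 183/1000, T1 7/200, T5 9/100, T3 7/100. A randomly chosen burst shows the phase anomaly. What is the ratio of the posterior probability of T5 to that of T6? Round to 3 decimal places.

1.311

Compute prior × likelihood for every hypothesis:
  T2: 0.2 × 0.2 = 0.04
  T4: 0.07 × 0.06 = 0.0042
  T6: 0.06 × 0.183 = 0.01098
  T1: 0.08 × 0.035 = 0.0028
  T5: 0.16 × 0.09 = 0.0144
  T3: 0.43 × 0.07 = 0.0301
Normalizing constant = 0.10248.
The ratio is 0.0144 / 0.01098 (the normalizer cancels) = 1.311.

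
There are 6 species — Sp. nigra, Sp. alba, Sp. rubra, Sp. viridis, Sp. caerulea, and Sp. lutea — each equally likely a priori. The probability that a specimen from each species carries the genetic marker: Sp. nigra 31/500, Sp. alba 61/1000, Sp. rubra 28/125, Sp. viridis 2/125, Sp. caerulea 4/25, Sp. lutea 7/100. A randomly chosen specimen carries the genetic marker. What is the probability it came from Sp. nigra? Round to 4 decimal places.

Since the prior is uniform, the posterior is proportional to the likelihood:
  Sp. nigra: 0.062
  Sp. alba: 0.061
  Sp. rubra: 0.224
  Sp. viridis: 0.016
  Sp. caerulea: 0.16
  Sp. lutea: 0.07
Total = 0.593.
P(Sp. nigra | evidence) = 0.062 / 0.593 ≈ 0.1046.

0.1046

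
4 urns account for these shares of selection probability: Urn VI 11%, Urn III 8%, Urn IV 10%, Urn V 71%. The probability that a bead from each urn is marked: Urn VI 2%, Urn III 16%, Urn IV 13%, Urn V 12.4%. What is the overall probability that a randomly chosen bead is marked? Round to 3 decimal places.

Unnormalized posteriors (prior × likelihood):
  Urn VI: 0.11 × 0.02 = 0.0022
  Urn III: 0.08 × 0.16 = 0.0128
  Urn IV: 0.1 × 0.13 = 0.013
  Urn V: 0.71 × 0.124 = 0.08804
P(marked) = 0.0022 + 0.0128 + 0.013 + 0.08804 = 0.11604 → 0.116.

0.116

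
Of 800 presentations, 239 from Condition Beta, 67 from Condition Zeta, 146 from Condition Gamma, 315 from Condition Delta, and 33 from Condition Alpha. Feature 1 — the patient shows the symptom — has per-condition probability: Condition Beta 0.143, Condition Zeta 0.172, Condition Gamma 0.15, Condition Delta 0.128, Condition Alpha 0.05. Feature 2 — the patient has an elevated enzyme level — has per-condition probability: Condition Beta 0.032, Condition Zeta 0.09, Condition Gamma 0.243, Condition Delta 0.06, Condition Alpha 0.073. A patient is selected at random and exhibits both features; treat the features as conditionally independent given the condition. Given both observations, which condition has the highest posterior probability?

By Bayes' rule, posterior ∝ prior × likelihood:
  Condition Beta: 0.29875 × 0.143 × 0.032 = 0.00136708
  Condition Zeta: 0.08375 × 0.172 × 0.09 = 0.00129645
  Condition Gamma: 0.1825 × 0.15 × 0.243 = 0.006652125
  Condition Delta: 0.39375 × 0.128 × 0.06 = 0.003024
  Condition Alpha: 0.04125 × 0.05 × 0.073 = 0.0001505625
Normalizing constant = 0.0124902175.
Largest term belongs to Condition Gamma, so Condition Gamma is most probable.

Condition Gamma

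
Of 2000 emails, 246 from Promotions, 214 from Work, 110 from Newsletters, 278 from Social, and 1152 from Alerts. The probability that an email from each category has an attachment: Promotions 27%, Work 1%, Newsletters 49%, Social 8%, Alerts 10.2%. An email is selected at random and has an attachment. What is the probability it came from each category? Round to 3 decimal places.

Promotions 0.253, Work 0.008, Newsletters 0.206, Social 0.085, Alerts 0.448

Compute prior × likelihood for every hypothesis:
  Promotions: 0.123 × 0.27 = 0.03321
  Work: 0.107 × 0.01 = 0.00107
  Newsletters: 0.055 × 0.49 = 0.02695
  Social: 0.139 × 0.08 = 0.01112
  Alerts: 0.576 × 0.102 = 0.058752
Sum = 0.131102.
P(Promotions | attachment) = 0.03321/0.131102 ≈ 0.253
P(Work | attachment) = 0.00107/0.131102 ≈ 0.008
P(Newsletters | attachment) = 0.02695/0.131102 ≈ 0.206
P(Social | attachment) = 0.01112/0.131102 ≈ 0.085
P(Alerts | attachment) = 0.058752/0.131102 ≈ 0.448
(Check: 0.253+0.008+0.206+0.085+0.448 = 1.000.)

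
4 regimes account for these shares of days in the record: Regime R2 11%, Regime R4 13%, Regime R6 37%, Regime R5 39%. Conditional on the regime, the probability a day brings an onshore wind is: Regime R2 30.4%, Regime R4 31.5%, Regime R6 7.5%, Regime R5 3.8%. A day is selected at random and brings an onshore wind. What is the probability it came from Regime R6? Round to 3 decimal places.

Compute prior × likelihood for every hypothesis:
  Regime R2: 0.11 × 0.304 = 0.03344
  Regime R4: 0.13 × 0.315 = 0.04095
  Regime R6: 0.37 × 0.075 = 0.02775
  Regime R5: 0.39 × 0.038 = 0.01482
Normalizing constant = 0.11696.
P(Regime R6 | evidence) = 0.02775 / 0.11696 ≈ 0.237.

0.237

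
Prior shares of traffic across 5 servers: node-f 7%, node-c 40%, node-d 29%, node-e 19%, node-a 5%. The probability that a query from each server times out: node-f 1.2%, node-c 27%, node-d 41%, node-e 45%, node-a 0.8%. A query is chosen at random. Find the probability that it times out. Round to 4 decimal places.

0.3136

Unnormalized posteriors (prior × likelihood):
  node-f: 0.07 × 0.012 = 0.00084
  node-c: 0.4 × 0.27 = 0.108
  node-d: 0.29 × 0.41 = 0.1189
  node-e: 0.19 × 0.45 = 0.0855
  node-a: 0.05 × 0.008 = 0.0004
P(timeout) = 0.00084 + 0.108 + 0.1189 + 0.0855 + 0.0004 = 0.31364 → 0.3136.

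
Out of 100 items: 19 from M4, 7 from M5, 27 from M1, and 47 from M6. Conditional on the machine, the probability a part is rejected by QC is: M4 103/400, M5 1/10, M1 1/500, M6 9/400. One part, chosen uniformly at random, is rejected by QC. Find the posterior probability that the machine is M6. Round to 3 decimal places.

0.158

Prior × likelihood for each hypothesis:
  M4: 0.19 × 0.2575 = 0.048925
  M5: 0.07 × 0.1 = 0.007
  M1: 0.27 × 0.002 = 0.00054
  M6: 0.47 × 0.0225 = 0.010575
Total = 0.06704.
P(M6 | evidence) = 0.010575 / 0.06704 ≈ 0.158.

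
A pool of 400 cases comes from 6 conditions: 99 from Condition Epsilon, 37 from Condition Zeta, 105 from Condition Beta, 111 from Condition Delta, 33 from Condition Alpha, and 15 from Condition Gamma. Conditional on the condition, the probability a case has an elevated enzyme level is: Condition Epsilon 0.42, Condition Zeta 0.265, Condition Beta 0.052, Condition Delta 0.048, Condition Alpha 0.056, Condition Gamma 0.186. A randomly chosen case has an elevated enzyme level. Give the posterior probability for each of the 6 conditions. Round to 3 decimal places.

Condition Epsilon 0.622, Condition Zeta 0.147, Condition Beta 0.082, Condition Delta 0.080, Condition Alpha 0.028, Condition Gamma 0.042

Unnormalized posteriors (prior × likelihood):
  Condition Epsilon: 0.2475 × 0.42 = 0.10395
  Condition Zeta: 0.0925 × 0.265 = 0.0245125
  Condition Beta: 0.2625 × 0.052 = 0.01365
  Condition Delta: 0.2775 × 0.048 = 0.01332
  Condition Alpha: 0.0825 × 0.056 = 0.00462
  Condition Gamma: 0.0375 × 0.186 = 0.006975
Total = 0.1670275.
P(Condition Epsilon | elevated) = 0.10395/0.1670275 ≈ 0.622
P(Condition Zeta | elevated) = 0.0245125/0.1670275 ≈ 0.147
P(Condition Beta | elevated) = 0.01365/0.1670275 ≈ 0.082
P(Condition Delta | elevated) = 0.01332/0.1670275 ≈ 0.080
P(Condition Alpha | elevated) = 0.00462/0.1670275 ≈ 0.028
P(Condition Gamma | elevated) = 0.006975/0.1670275 ≈ 0.042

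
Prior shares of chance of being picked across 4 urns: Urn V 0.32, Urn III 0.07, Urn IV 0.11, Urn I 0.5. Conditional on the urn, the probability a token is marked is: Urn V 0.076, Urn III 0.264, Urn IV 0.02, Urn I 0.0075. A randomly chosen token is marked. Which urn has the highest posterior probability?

Urn V

Unnormalized posteriors (prior × likelihood):
  Urn V: 0.32 × 0.076 = 0.02432
  Urn III: 0.07 × 0.264 = 0.01848
  Urn IV: 0.11 × 0.02 = 0.0022
  Urn I: 0.5 × 0.0075 = 0.00375
Normalizing constant = 0.04875.
Largest term belongs to Urn V, so Urn V is most probable.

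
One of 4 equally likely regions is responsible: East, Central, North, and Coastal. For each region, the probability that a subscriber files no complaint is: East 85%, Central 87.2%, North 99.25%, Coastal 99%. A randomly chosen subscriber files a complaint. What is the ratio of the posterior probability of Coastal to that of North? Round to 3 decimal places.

Taking complements, P(complaint | each) = East 0.15, Central 0.128, North 0.0075, Coastal 0.01.
Since the prior is uniform, the posterior is proportional to the likelihood:
  East: 0.15
  Central: 0.128
  North: 0.0075
  Coastal: 0.01
Normalizing constant = 0.2955.
The ratio is 0.01 / 0.0075 (the normalizer cancels) = 1.333.

1.333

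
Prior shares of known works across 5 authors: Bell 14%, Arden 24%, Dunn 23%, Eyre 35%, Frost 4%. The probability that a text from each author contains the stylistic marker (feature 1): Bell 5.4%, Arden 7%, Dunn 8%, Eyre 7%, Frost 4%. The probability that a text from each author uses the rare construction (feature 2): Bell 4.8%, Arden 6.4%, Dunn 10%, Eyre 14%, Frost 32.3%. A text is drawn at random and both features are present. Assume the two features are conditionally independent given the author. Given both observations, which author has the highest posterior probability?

Compute prior × likelihood for every hypothesis:
  Bell: 0.14 × 0.054 × 0.048 = 0.00036288
  Arden: 0.24 × 0.07 × 0.064 = 0.0010752
  Dunn: 0.23 × 0.08 × 0.1 = 0.00184
  Eyre: 0.35 × 0.07 × 0.14 = 0.00343
  Frost: 0.04 × 0.04 × 0.323 = 0.0005168
Sum = 0.00722488.
Largest term belongs to Eyre, so Eyre is most probable.

Eyre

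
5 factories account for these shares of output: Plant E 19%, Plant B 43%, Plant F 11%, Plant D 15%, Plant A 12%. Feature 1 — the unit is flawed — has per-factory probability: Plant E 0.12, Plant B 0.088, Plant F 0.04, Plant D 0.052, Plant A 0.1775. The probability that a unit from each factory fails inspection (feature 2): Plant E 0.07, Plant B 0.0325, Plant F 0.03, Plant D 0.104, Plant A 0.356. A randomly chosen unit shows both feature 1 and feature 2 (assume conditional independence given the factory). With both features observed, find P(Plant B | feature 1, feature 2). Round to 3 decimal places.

Prior × likelihood for each hypothesis:
  Plant E: 0.19 × 0.12 × 0.07 = 0.001596
  Plant B: 0.43 × 0.088 × 0.0325 = 0.0012298
  Plant F: 0.11 × 0.04 × 0.03 = 0.000132
  Plant D: 0.15 × 0.052 × 0.104 = 0.0008112
  Plant A: 0.12 × 0.1775 × 0.356 = 0.0075828
Normalizing constant = 0.0113518.
P(Plant B | evidence) = 0.0012298 / 0.0113518 ≈ 0.108.

0.108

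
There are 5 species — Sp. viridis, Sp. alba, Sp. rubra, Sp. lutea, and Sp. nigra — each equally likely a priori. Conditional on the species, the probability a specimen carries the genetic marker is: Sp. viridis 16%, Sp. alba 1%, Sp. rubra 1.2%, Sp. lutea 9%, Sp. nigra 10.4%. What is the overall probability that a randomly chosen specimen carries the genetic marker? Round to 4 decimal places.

0.0752

With a uniform prior (1/5 each), posterior ∝ likelihood:
  Sp. viridis: 0.16
  Sp. alba: 0.01
  Sp. rubra: 0.012
  Sp. lutea: 0.09
  Sp. nigra: 0.104
P(marker) = (1/5) × (0.16 + 0.01 + 0.012 + 0.09 + 0.104) = 0.376/5 ≈ 0.0752.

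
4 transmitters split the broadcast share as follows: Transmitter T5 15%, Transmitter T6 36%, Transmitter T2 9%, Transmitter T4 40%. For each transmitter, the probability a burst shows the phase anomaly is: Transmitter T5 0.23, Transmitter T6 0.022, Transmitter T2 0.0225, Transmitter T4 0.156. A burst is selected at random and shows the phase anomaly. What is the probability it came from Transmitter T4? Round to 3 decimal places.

0.584

Prior × likelihood for each hypothesis:
  Transmitter T5: 0.15 × 0.23 = 0.0345
  Transmitter T6: 0.36 × 0.022 = 0.00792
  Transmitter T2: 0.09 × 0.0225 = 0.002025
  Transmitter T4: 0.4 × 0.156 = 0.0624
Normalizing constant = 0.106845.
P(Transmitter T4 | evidence) = 0.0624 / 0.106845 ≈ 0.584.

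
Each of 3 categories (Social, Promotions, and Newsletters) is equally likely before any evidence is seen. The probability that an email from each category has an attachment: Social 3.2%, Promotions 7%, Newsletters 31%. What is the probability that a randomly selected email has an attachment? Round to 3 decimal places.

0.137

With a uniform prior (1/3 each), posterior ∝ likelihood:
  Social: 0.032
  Promotions: 0.07
  Newsletters: 0.31
P(attachment) = (1/3) × (0.032 + 0.07 + 0.31) = 0.412/3 ≈ 0.137.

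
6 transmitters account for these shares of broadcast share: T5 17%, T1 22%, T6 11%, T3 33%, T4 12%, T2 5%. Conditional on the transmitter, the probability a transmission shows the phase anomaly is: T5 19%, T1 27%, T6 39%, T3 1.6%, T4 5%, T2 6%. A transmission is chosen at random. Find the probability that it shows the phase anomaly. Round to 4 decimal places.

0.1489

Unnormalized posteriors (prior × likelihood):
  T5: 0.17 × 0.19 = 0.0323
  T1: 0.22 × 0.27 = 0.0594
  T6: 0.11 × 0.39 = 0.0429
  T3: 0.33 × 0.016 = 0.00528
  T4: 0.12 × 0.05 = 0.006
  T2: 0.05 × 0.06 = 0.003
P(anomaly) = 0.0323 + 0.0594 + 0.0429 + 0.00528 + 0.006 + 0.003 = 0.14888 → 0.1489.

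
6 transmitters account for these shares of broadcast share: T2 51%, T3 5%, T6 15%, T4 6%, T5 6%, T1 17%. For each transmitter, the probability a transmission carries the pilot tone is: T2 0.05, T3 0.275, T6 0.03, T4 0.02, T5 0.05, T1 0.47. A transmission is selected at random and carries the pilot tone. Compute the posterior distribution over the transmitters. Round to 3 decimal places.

Compute prior × likelihood for every hypothesis:
  T2: 0.51 × 0.05 = 0.0255
  T3: 0.05 × 0.275 = 0.01375
  T6: 0.15 × 0.03 = 0.0045
  T4: 0.06 × 0.02 = 0.0012
  T5: 0.06 × 0.05 = 0.003
  T1: 0.17 × 0.47 = 0.0799
Sum = 0.12785.
P(T2 | pilot) = 0.0255/0.12785 ≈ 0.199
P(T3 | pilot) = 0.01375/0.12785 ≈ 0.108
P(T6 | pilot) = 0.0045/0.12785 ≈ 0.035
P(T4 | pilot) = 0.0012/0.12785 ≈ 0.009
P(T5 | pilot) = 0.003/0.12785 ≈ 0.023
P(T1 | pilot) = 0.0799/0.12785 ≈ 0.625
(Check: 0.199+0.108+0.035+0.009+0.023+0.625 = 0.999.)

T2 0.199, T3 0.108, T6 0.035, T4 0.009, T5 0.023, T1 0.625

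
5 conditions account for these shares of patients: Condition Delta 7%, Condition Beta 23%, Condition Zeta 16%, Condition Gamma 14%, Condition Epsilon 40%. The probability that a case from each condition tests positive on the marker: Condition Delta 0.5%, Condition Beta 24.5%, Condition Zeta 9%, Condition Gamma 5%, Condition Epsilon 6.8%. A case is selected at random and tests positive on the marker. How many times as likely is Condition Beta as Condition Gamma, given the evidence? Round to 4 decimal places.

8.0500

Compute prior × likelihood for every hypothesis:
  Condition Delta: 0.07 × 0.005 = 0.00035
  Condition Beta: 0.23 × 0.245 = 0.05635
  Condition Zeta: 0.16 × 0.09 = 0.0144
  Condition Gamma: 0.14 × 0.05 = 0.007
  Condition Epsilon: 0.4 × 0.068 = 0.0272
Sum = 0.1053.
The ratio is 0.05635 / 0.007 (the normalizer cancels) = 8.0500.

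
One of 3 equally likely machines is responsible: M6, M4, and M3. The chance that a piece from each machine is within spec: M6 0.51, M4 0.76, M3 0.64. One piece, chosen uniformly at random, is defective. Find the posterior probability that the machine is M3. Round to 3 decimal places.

0.330

Taking complements, P(defective | each) = M6 0.49, M4 0.24, M3 0.36.
With a uniform prior (1/3 each), posterior ∝ likelihood:
  M6: 0.49
  M4: 0.24
  M3: 0.36
Total = 1.09.
P(M3 | evidence) = 0.36 / 1.09 ≈ 0.330.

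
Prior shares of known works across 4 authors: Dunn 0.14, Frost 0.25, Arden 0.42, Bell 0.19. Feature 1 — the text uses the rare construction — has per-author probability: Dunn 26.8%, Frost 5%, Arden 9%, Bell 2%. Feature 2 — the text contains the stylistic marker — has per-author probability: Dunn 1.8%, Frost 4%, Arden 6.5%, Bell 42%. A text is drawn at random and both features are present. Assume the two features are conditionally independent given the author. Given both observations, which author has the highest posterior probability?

Unnormalized posteriors (prior × likelihood):
  Dunn: 0.14 × 0.268 × 0.018 = 0.00067536
  Frost: 0.25 × 0.05 × 0.04 = 0.0005
  Arden: 0.42 × 0.09 × 0.065 = 0.002457
  Bell: 0.19 × 0.02 × 0.42 = 0.001596
Sum = 0.00522836.
Largest term belongs to Arden, so Arden is most probable.

Arden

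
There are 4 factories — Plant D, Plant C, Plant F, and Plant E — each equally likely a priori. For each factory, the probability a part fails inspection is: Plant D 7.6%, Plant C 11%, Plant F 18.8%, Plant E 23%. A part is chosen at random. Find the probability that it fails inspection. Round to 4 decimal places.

Since the prior is uniform, the posterior is proportional to the likelihood:
  Plant D: 0.076
  Plant C: 0.11
  Plant F: 0.188
  Plant E: 0.23
P(nonconforming) = (1/4) × (0.076 + 0.11 + 0.188 + 0.23) = 0.604/4 ≈ 0.1510.

0.1510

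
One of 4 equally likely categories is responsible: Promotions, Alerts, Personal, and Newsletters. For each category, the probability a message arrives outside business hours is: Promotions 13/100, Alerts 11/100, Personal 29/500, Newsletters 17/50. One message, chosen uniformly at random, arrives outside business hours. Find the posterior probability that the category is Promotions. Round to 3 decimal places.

0.204

With a uniform prior (1/4 each), posterior ∝ likelihood:
  Promotions: 0.13
  Alerts: 0.11
  Personal: 0.058
  Newsletters: 0.34
Sum = 0.638.
P(Promotions | evidence) = 0.13 / 0.638 ≈ 0.204.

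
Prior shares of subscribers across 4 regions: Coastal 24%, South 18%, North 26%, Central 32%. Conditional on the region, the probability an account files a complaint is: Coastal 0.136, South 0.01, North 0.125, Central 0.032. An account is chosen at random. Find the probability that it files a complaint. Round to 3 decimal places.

0.077

Compute prior × likelihood for every hypothesis:
  Coastal: 0.24 × 0.136 = 0.03264
  South: 0.18 × 0.01 = 0.0018
  North: 0.26 × 0.125 = 0.0325
  Central: 0.32 × 0.032 = 0.01024
P(complaint) = 0.03264 + 0.0018 + 0.0325 + 0.01024 = 0.07718 → 0.077.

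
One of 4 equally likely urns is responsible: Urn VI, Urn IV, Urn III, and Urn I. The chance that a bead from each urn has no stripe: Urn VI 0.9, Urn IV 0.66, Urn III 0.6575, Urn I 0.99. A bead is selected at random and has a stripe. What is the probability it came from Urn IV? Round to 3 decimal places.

Taking complements, P(striped | each) = Urn VI 0.1, Urn IV 0.34, Urn III 0.3425, Urn I 0.01.
Since the prior is uniform, the posterior is proportional to the likelihood:
  Urn VI: 0.1
  Urn IV: 0.34
  Urn III: 0.3425
  Urn I: 0.01
Sum = 0.7925.
P(Urn IV | evidence) = 0.34 / 0.7925 ≈ 0.429.

0.429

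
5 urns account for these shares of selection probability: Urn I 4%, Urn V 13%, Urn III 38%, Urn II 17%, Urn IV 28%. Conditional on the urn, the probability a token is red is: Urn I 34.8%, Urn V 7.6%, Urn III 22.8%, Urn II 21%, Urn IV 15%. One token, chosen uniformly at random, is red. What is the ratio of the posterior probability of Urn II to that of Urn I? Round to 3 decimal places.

By Bayes' rule, posterior ∝ prior × likelihood:
  Urn I: 0.04 × 0.348 = 0.01392
  Urn V: 0.13 × 0.076 = 0.00988
  Urn III: 0.38 × 0.228 = 0.08664
  Urn II: 0.17 × 0.21 = 0.0357
  Urn IV: 0.28 × 0.15 = 0.042
Sum = 0.18814.
The ratio is 0.0357 / 0.01392 (the normalizer cancels) = 2.565.

2.565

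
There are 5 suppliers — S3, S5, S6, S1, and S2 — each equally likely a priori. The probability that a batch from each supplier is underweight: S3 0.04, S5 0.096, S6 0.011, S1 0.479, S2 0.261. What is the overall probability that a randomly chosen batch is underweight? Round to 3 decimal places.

0.177

With a uniform prior (1/5 each), posterior ∝ likelihood:
  S3: 0.04
  S5: 0.096
  S6: 0.011
  S1: 0.479
  S2: 0.261
P(underweight) = (1/5) × (0.04 + 0.096 + 0.011 + 0.479 + 0.261) = 0.887/5 ≈ 0.177.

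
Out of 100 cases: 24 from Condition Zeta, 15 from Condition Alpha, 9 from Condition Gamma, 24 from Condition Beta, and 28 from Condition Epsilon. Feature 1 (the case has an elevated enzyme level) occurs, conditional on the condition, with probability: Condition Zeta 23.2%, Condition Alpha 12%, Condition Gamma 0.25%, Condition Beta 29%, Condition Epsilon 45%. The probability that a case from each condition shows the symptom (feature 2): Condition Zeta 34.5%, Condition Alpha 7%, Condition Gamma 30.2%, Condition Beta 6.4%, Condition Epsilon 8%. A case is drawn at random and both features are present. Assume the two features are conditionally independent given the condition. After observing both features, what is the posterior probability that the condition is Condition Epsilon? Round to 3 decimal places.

By Bayes' rule, posterior ∝ prior × likelihood:
  Condition Zeta: 0.24 × 0.232 × 0.345 = 0.0192096
  Condition Alpha: 0.15 × 0.12 × 0.07 = 0.00126
  Condition Gamma: 0.09 × 0.0025 × 0.302 = 0.00006795
  Condition Beta: 0.24 × 0.29 × 0.064 = 0.0044544
  Condition Epsilon: 0.28 × 0.45 × 0.08 = 0.01008
Total = 0.03507195.
P(Condition Epsilon | evidence) = 0.01008 / 0.03507195 ≈ 0.287.

0.287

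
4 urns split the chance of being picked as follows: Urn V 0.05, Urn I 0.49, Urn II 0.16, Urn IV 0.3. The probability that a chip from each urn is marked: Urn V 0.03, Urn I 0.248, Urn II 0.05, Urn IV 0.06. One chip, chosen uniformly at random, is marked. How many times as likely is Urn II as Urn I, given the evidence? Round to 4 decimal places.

By Bayes' rule, posterior ∝ prior × likelihood:
  Urn V: 0.05 × 0.03 = 0.0015
  Urn I: 0.49 × 0.248 = 0.12152
  Urn II: 0.16 × 0.05 = 0.008
  Urn IV: 0.3 × 0.06 = 0.018
Normalizing constant = 0.14902.
The ratio is 0.008 / 0.12152 (the normalizer cancels) = 0.0658.

0.0658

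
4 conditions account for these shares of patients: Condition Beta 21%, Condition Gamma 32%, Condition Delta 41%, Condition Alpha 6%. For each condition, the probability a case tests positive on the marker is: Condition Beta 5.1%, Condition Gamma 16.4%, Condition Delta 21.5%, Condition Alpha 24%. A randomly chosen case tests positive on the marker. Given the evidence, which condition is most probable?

Unnormalized posteriors (prior × likelihood):
  Condition Beta: 0.21 × 0.051 = 0.01071
  Condition Gamma: 0.32 × 0.164 = 0.05248
  Condition Delta: 0.41 × 0.215 = 0.08815
  Condition Alpha: 0.06 × 0.24 = 0.0144
Total = 0.16574.
Largest term belongs to Condition Delta, so Condition Delta is most probable.

Condition Delta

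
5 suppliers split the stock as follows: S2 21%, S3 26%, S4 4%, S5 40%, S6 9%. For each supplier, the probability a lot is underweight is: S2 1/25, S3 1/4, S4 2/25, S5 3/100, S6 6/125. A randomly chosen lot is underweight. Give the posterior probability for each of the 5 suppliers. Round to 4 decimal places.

S2 0.0904, S3 0.6995, S4 0.0344, S5 0.1291, S6 0.0465

By Bayes' rule, posterior ∝ prior × likelihood:
  S2: 0.21 × 0.04 = 0.0084
  S3: 0.26 × 0.25 = 0.065
  S4: 0.04 × 0.08 = 0.0032
  S5: 0.4 × 0.03 = 0.012
  S6: 0.09 × 0.048 = 0.00432
Sum = 0.09292.
P(S2 | underweight) = 0.0084/0.09292 ≈ 0.0904
P(S3 | underweight) = 0.065/0.09292 ≈ 0.6995
P(S4 | underweight) = 0.0032/0.09292 ≈ 0.0344
P(S5 | underweight) = 0.012/0.09292 ≈ 0.1291
P(S6 | underweight) = 0.00432/0.09292 ≈ 0.0465
(Check: 0.0904+0.6995+0.0344+0.1291+0.0465 = 0.9999.)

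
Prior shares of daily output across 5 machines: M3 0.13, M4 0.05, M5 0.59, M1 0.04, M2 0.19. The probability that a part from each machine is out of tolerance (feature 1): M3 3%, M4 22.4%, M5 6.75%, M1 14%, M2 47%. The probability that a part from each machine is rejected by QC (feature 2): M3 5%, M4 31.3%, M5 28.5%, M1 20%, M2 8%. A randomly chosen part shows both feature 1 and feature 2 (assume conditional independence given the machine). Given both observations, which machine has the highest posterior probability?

M5

By Bayes' rule, posterior ∝ prior × likelihood:
  M3: 0.13 × 0.03 × 0.05 = 0.000195
  M4: 0.05 × 0.224 × 0.313 = 0.0035056
  M5: 0.59 × 0.0675 × 0.285 = 0.011350125
  M1: 0.04 × 0.14 × 0.2 = 0.00112
  M2: 0.19 × 0.47 × 0.08 = 0.007144
Total = 0.023314725.
Largest term belongs to M5, so M5 is most probable.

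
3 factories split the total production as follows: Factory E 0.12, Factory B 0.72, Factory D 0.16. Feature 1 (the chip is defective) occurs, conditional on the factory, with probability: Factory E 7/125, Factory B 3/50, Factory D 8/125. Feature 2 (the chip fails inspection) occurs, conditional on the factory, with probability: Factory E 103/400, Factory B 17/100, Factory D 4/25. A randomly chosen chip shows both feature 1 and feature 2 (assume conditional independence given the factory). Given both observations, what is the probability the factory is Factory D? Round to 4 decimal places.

0.1529

Prior × likelihood for each hypothesis:
  Factory E: 0.12 × 0.056 × 0.2575 = 0.0017304
  Factory B: 0.72 × 0.06 × 0.17 = 0.007344
  Factory D: 0.16 × 0.064 × 0.16 = 0.0016384
Total = 0.0107128.
P(Factory D | evidence) = 0.0016384 / 0.0107128 ≈ 0.1529.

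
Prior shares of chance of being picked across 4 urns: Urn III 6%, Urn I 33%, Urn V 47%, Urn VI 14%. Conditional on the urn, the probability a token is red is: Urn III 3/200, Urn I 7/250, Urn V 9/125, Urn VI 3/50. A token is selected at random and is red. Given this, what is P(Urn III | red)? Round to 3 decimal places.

Compute prior × likelihood for every hypothesis:
  Urn III: 0.06 × 0.015 = 0.0009
  Urn I: 0.33 × 0.028 = 0.00924
  Urn V: 0.47 × 0.072 = 0.03384
  Urn VI: 0.14 × 0.06 = 0.0084
Sum = 0.05238.
P(Urn III | evidence) = 0.0009 / 0.05238 ≈ 0.017.

0.017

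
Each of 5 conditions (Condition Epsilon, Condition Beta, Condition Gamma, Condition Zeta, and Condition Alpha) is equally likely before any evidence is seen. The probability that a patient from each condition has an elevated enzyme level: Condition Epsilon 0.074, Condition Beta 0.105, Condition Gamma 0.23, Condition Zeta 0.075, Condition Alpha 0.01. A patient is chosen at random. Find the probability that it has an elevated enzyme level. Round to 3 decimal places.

With a uniform prior (1/5 each), posterior ∝ likelihood:
  Condition Epsilon: 0.074
  Condition Beta: 0.105
  Condition Gamma: 0.23
  Condition Zeta: 0.075
  Condition Alpha: 0.01
P(elevated) = (1/5) × (0.074 + 0.105 + 0.23 + 0.075 + 0.01) = 0.494/5 ≈ 0.099.

0.099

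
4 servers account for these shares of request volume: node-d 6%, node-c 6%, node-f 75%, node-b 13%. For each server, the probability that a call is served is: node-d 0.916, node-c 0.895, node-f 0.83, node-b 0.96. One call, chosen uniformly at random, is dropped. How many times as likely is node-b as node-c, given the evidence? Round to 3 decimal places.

0.825

Taking complements, P(dropped | each) = node-d 0.084, node-c 0.105, node-f 0.17, node-b 0.04.
Unnormalized posteriors (prior × likelihood):
  node-d: 0.06 × 0.084 = 0.00504
  node-c: 0.06 × 0.105 = 0.0063
  node-f: 0.75 × 0.17 = 0.1275
  node-b: 0.13 × 0.04 = 0.0052
Sum = 0.14404.
The ratio is 0.0052 / 0.0063 (the normalizer cancels) = 0.825.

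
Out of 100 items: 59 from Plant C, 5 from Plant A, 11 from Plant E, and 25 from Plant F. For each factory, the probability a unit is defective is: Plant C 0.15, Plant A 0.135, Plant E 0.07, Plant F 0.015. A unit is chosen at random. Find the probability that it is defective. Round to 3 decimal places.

By Bayes' rule, posterior ∝ prior × likelihood:
  Plant C: 0.59 × 0.15 = 0.0885
  Plant A: 0.05 × 0.135 = 0.00675
  Plant E: 0.11 × 0.07 = 0.0077
  Plant F: 0.25 × 0.015 = 0.00375
P(defective) = 0.0885 + 0.00675 + 0.0077 + 0.00375 = 0.1067 → 0.107.

0.107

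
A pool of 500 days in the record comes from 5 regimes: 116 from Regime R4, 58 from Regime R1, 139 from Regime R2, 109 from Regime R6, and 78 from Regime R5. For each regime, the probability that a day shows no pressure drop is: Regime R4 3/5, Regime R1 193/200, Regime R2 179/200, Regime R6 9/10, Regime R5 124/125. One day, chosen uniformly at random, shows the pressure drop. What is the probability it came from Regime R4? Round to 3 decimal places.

0.622

Taking complements, P(drop | each) = Regime R4 0.4, Regime R1 0.035, Regime R2 0.105, Regime R6 0.1, Regime R5 0.008.
By Bayes' rule, posterior ∝ prior × likelihood:
  Regime R4: 0.232 × 0.4 = 0.0928
  Regime R1: 0.116 × 0.035 = 0.00406
  Regime R2: 0.278 × 0.105 = 0.02919
  Regime R6: 0.218 × 0.1 = 0.0218
  Regime R5: 0.156 × 0.008 = 0.001248
Total = 0.149098.
P(Regime R4 | evidence) = 0.0928 / 0.149098 ≈ 0.622.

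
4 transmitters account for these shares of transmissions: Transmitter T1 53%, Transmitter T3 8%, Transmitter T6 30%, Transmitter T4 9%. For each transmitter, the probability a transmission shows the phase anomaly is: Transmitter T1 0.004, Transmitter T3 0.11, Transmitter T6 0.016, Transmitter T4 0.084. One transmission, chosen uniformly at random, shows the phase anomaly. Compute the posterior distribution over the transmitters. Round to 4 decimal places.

Prior × likelihood for each hypothesis:
  Transmitter T1: 0.53 × 0.004 = 0.00212
  Transmitter T3: 0.08 × 0.11 = 0.0088
  Transmitter T6: 0.3 × 0.016 = 0.0048
  Transmitter T4: 0.09 × 0.084 = 0.00756
Normalizing constant = 0.02328.
P(Transmitter T1 | anomaly) = 0.00212/0.02328 ≈ 0.0911
P(Transmitter T3 | anomaly) = 0.0088/0.02328 ≈ 0.3780
P(Transmitter T6 | anomaly) = 0.0048/0.02328 ≈ 0.2062
P(Transmitter T4 | anomaly) = 0.00756/0.02328 ≈ 0.3247

Transmitter T1 0.0911, Transmitter T3 0.3780, Transmitter T6 0.2062, Transmitter T4 0.3247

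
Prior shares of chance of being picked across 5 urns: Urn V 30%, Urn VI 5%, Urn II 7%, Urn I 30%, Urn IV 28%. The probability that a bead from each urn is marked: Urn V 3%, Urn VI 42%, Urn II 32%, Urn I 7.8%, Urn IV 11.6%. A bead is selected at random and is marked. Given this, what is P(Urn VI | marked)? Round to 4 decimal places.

Compute prior × likelihood for every hypothesis:
  Urn V: 0.3 × 0.03 = 0.009
  Urn VI: 0.05 × 0.42 = 0.021
  Urn II: 0.07 × 0.32 = 0.0224
  Urn I: 0.3 × 0.078 = 0.0234
  Urn IV: 0.28 × 0.116 = 0.03248
Total = 0.10828.
P(Urn VI | evidence) = 0.021 / 0.10828 ≈ 0.1939.

0.1939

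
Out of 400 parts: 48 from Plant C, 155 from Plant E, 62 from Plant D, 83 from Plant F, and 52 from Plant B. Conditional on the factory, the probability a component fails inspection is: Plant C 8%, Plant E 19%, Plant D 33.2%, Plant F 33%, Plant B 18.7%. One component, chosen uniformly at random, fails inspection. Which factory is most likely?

Plant E

By Bayes' rule, posterior ∝ prior × likelihood:
  Plant C: 0.12 × 0.08 = 0.0096
  Plant E: 0.3875 × 0.19 = 0.073625
  Plant D: 0.155 × 0.332 = 0.05146
  Plant F: 0.2075 × 0.33 = 0.068475
  Plant B: 0.13 × 0.187 = 0.02431
Sum = 0.22747.
Largest term belongs to Plant E, so Plant E is most probable.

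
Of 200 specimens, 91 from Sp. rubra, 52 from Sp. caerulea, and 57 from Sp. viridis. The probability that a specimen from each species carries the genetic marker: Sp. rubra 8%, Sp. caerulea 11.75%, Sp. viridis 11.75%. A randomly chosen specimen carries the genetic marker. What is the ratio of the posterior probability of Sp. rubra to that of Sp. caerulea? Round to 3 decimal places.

Prior × likelihood for each hypothesis:
  Sp. rubra: 0.455 × 0.08 = 0.0364
  Sp. caerulea: 0.26 × 0.1175 = 0.03055
  Sp. viridis: 0.285 × 0.1175 = 0.0334875
Total = 0.1004375.
The ratio is 0.0364 / 0.03055 (the normalizer cancels) = 1.191.

1.191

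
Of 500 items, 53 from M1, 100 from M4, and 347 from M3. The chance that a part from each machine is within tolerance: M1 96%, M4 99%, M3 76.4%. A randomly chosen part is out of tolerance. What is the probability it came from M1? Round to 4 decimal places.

0.0249

Taking complements, P(oversize | each) = M1 0.04, M4 0.01, M3 0.236.
Prior × likelihood for each hypothesis:
  M1: 0.106 × 0.04 = 0.00424
  M4: 0.2 × 0.01 = 0.002
  M3: 0.694 × 0.236 = 0.163784
Total = 0.170024.
P(M1 | evidence) = 0.00424 / 0.170024 ≈ 0.0249.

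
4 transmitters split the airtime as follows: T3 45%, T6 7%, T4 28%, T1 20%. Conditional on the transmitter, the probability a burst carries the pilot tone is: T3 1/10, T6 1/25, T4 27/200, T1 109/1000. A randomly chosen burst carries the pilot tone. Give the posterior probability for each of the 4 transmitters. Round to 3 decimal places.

T3 0.419, T6 0.026, T4 0.352, T1 0.203

Prior × likelihood for each hypothesis:
  T3: 0.45 × 0.1 = 0.045
  T6: 0.07 × 0.04 = 0.0028
  T4: 0.28 × 0.135 = 0.0378
  T1: 0.2 × 0.109 = 0.0218
Total = 0.1074.
P(T3 | pilot) = 0.045/0.1074 ≈ 0.419
P(T6 | pilot) = 0.0028/0.1074 ≈ 0.026
P(T4 | pilot) = 0.0378/0.1074 ≈ 0.352
P(T1 | pilot) = 0.0218/0.1074 ≈ 0.203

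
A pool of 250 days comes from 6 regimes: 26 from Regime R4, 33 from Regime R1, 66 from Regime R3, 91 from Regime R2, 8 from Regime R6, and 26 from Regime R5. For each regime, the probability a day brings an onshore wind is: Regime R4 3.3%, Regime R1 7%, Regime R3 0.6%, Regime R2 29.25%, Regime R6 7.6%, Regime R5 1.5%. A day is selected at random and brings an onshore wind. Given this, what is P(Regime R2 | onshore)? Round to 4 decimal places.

0.8537

Compute prior × likelihood for every hypothesis:
  Regime R4: 0.104 × 0.033 = 0.003432
  Regime R1: 0.132 × 0.07 = 0.00924
  Regime R3: 0.264 × 0.006 = 0.001584
  Regime R2: 0.364 × 0.2925 = 0.10647
  Regime R6: 0.032 × 0.076 = 0.002432
  Regime R5: 0.104 × 0.015 = 0.00156
Sum = 0.124718.
P(Regime R2 | evidence) = 0.10647 / 0.124718 ≈ 0.8537.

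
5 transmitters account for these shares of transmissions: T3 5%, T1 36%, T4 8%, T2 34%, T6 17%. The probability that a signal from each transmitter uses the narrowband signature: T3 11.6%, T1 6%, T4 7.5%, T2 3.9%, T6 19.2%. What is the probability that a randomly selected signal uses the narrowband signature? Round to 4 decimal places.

Compute prior × likelihood for every hypothesis:
  T3: 0.05 × 0.116 = 0.0058
  T1: 0.36 × 0.06 = 0.0216
  T4: 0.08 × 0.075 = 0.006
  T2: 0.34 × 0.039 = 0.01326
  T6: 0.17 × 0.192 = 0.03264
P(narrowband) = 0.0058 + 0.0216 + 0.006 + 0.01326 + 0.03264 = 0.0793 → 0.0793.

0.0793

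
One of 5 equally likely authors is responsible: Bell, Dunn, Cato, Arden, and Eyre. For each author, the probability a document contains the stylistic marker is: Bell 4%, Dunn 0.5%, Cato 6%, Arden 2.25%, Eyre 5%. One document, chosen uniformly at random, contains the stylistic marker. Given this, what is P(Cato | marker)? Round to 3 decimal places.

0.338

Since the prior is uniform, the posterior is proportional to the likelihood:
  Bell: 0.04
  Dunn: 0.005
  Cato: 0.06
  Arden: 0.0225
  Eyre: 0.05
Sum = 0.1775.
P(Cato | evidence) = 0.06 / 0.1775 ≈ 0.338.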